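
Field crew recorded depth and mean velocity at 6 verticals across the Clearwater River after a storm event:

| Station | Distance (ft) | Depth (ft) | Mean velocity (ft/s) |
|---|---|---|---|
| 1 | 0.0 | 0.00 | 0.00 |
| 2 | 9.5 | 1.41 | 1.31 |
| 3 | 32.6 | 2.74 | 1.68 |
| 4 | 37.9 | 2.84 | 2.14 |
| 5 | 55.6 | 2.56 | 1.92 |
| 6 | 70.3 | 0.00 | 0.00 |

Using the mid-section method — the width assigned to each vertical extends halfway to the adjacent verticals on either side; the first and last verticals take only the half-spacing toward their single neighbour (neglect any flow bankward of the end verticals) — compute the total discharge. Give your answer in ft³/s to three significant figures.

245 ft³/s

w_2 = (32.6 − 0.0)/2 = 16.3 ft; q_2 = 1.31 × 1.41 × 16.3 = 30.11 ft³/s
w_3 = (37.9 − 9.5)/2 = 14.2 ft; q_3 = 1.68 × 2.74 × 14.2 = 65.37 ft³/s
w_4 = (55.6 − 32.6)/2 = 11.5 ft; q_4 = 2.14 × 2.84 × 11.5 = 69.89 ft³/s
w_5 = (70.3 − 37.9)/2 = 16.2 ft; q_5 = 1.92 × 2.56 × 16.2 = 79.63 ft³/s
Stations 1, 6 contribute zero (depth or velocity is 0).
Q = Σ qᵢ = 245.0 ft³/s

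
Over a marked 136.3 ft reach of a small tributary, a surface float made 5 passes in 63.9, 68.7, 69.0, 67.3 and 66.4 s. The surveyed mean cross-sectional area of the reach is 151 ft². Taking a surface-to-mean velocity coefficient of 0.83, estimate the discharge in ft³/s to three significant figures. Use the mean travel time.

255 ft³/s

t̄ = (63.9 + 68.7 + 69.0 + 67.3 + 66.4) / 5 = 67.06 s
v_surface = L / t̄ = 136.3 / 67.06 = 2.033 ft/s
v_mean = 0.83 × 2.033 = 1.687 ft/s
Q = A × v_mean = 151 × 1.687 = 254.7 ft³/s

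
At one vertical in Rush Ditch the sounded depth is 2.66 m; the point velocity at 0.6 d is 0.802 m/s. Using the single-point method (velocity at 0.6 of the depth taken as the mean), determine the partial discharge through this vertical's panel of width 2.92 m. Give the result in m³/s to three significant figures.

6.23 m³/s

v̄ = v₀.₆ = 0.802 m/s
q = v̄ × d × w = 0.8020 × 2.66 × 2.92 = 6.229 m³/s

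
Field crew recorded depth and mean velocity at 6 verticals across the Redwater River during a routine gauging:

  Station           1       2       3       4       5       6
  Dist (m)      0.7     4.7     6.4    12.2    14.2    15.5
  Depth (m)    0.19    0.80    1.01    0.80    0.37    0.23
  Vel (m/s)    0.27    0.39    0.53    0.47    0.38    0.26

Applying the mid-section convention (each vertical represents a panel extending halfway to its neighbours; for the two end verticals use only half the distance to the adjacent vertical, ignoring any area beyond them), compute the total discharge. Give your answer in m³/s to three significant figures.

4.74 m³/s

w_1 = (4.7 − 0.7)/2 = 2 m; q_1 = 0.27 × 0.19 × 2 = 0.1026 m³/s
w_2 = (6.4 − 0.7)/2 = 2.85 m; q_2 = 0.39 × 0.80 × 2.85 = 0.8892 m³/s
w_3 = (12.2 − 4.7)/2 = 3.75 m; q_3 = 0.53 × 1.01 × 3.75 = 2.007 m³/s
w_4 = (14.2 − 6.4)/2 = 3.9 m; q_4 = 0.47 × 0.80 × 3.9 = 1.466 m³/s
w_5 = (15.5 − 12.2)/2 = 1.65 m; q_5 = 0.38 × 0.37 × 1.65 = 0.2320 m³/s
w_6 = (15.5 − 14.2)/2 = 0.65 m; q_6 = 0.26 × 0.23 × 0.65 = 0.03887 m³/s
Q = Σ qᵢ = 4.736 m³/s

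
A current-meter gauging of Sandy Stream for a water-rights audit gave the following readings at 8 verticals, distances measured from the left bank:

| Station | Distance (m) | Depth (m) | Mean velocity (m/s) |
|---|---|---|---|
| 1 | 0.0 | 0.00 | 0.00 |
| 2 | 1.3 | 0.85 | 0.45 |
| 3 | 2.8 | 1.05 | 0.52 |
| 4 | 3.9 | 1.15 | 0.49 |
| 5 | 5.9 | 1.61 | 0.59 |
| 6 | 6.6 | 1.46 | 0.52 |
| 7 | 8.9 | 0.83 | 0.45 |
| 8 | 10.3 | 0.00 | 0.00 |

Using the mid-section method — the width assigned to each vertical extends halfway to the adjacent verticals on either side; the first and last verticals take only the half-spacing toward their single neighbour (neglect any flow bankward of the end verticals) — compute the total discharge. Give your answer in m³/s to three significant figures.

5.23 m³/s

w_2 = (2.8 − 0.0)/2 = 1.4 m; q_2 = 0.45 × 0.85 × 1.4 = 0.5355 m³/s
w_3 = (3.9 − 1.3)/2 = 1.3 m; q_3 = 0.52 × 1.05 × 1.3 = 0.7098 m³/s
w_4 = (5.9 − 2.8)/2 = 1.55 m; q_4 = 0.49 × 1.15 × 1.55 = 0.8734 m³/s
w_5 = (6.6 − 3.9)/2 = 1.35 m; q_5 = 0.59 × 1.61 × 1.35 = 1.282 m³/s
w_6 = (8.9 − 5.9)/2 = 1.5 m; q_6 = 0.52 × 1.46 × 1.5 = 1.139 m³/s
w_7 = (10.3 − 6.6)/2 = 1.85 m; q_7 = 0.45 × 0.83 × 1.85 = 0.6910 m³/s
Stations 1, 8 contribute zero (depth or velocity is 0).
Q = Σ qᵢ = 5.231 m³/s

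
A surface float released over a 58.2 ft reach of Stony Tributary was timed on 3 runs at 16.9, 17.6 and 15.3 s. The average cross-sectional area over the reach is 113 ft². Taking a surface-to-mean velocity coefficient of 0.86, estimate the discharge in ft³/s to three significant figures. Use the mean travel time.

341 ft³/s

t̄ = (16.9 + 17.6 + 15.3) / 3 = 16.6 s
v_surface = L / t̄ = 58.2 / 16.6 = 3.506 ft/s
v_mean = 0.86 × 3.506 = 3.015 ft/s
Q = A × v_mean = 113 × 3.015 = 340.7 ft³/s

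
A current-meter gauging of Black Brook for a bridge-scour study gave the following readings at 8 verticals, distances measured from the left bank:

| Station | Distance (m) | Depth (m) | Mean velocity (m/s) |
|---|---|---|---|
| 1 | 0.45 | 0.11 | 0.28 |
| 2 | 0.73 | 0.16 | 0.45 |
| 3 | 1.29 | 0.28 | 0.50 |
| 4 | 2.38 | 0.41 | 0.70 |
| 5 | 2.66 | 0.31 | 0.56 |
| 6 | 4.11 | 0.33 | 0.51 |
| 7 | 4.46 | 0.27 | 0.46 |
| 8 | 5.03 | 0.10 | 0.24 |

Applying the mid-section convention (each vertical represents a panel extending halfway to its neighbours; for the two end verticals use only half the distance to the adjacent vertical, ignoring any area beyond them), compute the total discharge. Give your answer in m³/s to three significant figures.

w_1 = (0.73 − 0.45)/2 = 0.14 m; q_1 = 0.28 × 0.11 × 0.14 = 0.004312 m³/s
w_2 = (1.29 − 0.45)/2 = 0.42 m; q_2 = 0.45 × 0.16 × 0.42 = 0.03024 m³/s
w_3 = (2.38 − 0.73)/2 = 0.825 m; q_3 = 0.50 × 0.28 × 0.825 = 0.1155 m³/s
w_4 = (2.66 − 1.29)/2 = 0.685 m; q_4 = 0.70 × 0.41 × 0.685 = 0.1966 m³/s
w_5 = (4.11 − 2.38)/2 = 0.865 m; q_5 = 0.56 × 0.31 × 0.865 = 0.1502 m³/s
w_6 = (4.46 − 2.66)/2 = 0.9 m; q_6 = 0.51 × 0.33 × 0.9 = 0.1515 m³/s
w_7 = (5.03 − 4.11)/2 = 0.46 m; q_7 = 0.46 × 0.27 × 0.46 = 0.05713 m³/s
w_8 = (5.03 − 4.46)/2 = 0.285 m; q_8 = 0.24 × 0.10 × 0.285 = 0.006840 m³/s
Q = Σ qᵢ = 0.7123 m³/s

0.712 m³/s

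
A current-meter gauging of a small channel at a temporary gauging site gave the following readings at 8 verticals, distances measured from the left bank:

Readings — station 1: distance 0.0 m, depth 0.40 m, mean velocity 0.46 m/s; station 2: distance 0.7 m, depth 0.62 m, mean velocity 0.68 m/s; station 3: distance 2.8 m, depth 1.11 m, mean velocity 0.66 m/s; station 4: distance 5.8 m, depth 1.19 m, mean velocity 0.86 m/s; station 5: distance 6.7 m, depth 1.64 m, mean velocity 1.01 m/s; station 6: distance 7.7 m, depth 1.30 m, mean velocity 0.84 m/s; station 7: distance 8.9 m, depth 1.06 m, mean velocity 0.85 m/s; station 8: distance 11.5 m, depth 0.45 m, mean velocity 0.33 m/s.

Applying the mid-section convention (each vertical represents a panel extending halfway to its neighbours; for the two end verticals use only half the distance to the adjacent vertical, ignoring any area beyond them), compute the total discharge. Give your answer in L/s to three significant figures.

w_1 = (0.7 − 0.0)/2 = 0.35 m; q_1 = 0.46 × 0.40 × 0.35 = 0.06440 m³/s
w_2 = (2.8 − 0.0)/2 = 1.4 m; q_2 = 0.68 × 0.62 × 1.4 = 0.5902 m³/s
w_3 = (5.8 − 0.7)/2 = 2.55 m; q_3 = 0.66 × 1.11 × 2.55 = 1.868 m³/s
w_4 = (6.7 − 2.8)/2 = 1.95 m; q_4 = 0.86 × 1.19 × 1.95 = 1.996 m³/s
w_5 = (7.7 − 5.8)/2 = 0.95 m; q_5 = 1.01 × 1.64 × 0.95 = 1.574 m³/s
w_6 = (8.9 − 6.7)/2 = 1.1 m; q_6 = 0.84 × 1.30 × 1.1 = 1.201 m³/s
w_7 = (11.5 − 7.7)/2 = 1.9 m; q_7 = 0.85 × 1.06 × 1.9 = 1.712 m³/s
w_8 = (11.5 − 8.9)/2 = 1.3 m; q_8 = 0.33 × 0.45 × 1.3 = 0.1931 m³/s
Q = Σ qᵢ = 9.198 m³/s
= 9.198 × 1000 = 9198 L/s

9200 L/s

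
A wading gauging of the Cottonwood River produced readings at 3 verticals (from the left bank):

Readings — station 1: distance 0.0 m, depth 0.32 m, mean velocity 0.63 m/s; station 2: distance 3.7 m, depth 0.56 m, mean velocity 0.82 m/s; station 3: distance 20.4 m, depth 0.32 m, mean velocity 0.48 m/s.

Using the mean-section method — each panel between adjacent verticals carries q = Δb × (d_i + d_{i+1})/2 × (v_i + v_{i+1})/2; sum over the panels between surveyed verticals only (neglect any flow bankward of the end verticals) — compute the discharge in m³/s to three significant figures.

5.96 m³/s

Panel 1-2: Δb = 3.7 m, d̄ = (0.32+0.56)/2 = 0.44, v̄ = (0.63+0.82)/2 = 0.725 → q = 3.7×0.44×0.725 = 1.180 m³/s
Panel 2-3: Δb = 16.7 m, d̄ = (0.56+0.32)/2 = 0.44, v̄ = (0.82+0.48)/2 = 0.65 → q = 16.7×0.44×0.65 = 4.776 m³/s
Q = Σ q = 5.957 m³/s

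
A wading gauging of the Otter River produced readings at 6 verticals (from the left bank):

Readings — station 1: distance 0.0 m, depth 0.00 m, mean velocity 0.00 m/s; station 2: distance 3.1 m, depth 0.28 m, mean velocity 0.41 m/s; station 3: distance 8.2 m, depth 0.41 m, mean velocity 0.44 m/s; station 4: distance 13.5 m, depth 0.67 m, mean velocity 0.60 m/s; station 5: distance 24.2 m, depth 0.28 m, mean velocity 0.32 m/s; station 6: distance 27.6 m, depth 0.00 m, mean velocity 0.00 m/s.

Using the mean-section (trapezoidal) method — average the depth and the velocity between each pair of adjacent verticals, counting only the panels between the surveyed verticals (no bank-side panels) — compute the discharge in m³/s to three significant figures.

Panel 1-2: Δb = 3.1 m, d̄ = (0.00+0.28)/2 = 0.14, v̄ = (0.00+0.41)/2 = 0.205 → q = 3.1×0.14×0.205 = 0.08897 m³/s
Panel 2-3: Δb = 5.1 m, d̄ = (0.28+0.41)/2 = 0.345, v̄ = (0.41+0.44)/2 = 0.425 → q = 5.1×0.345×0.425 = 0.7478 m³/s
Panel 3-4: Δb = 5.3 m, d̄ = (0.41+0.67)/2 = 0.54, v̄ = (0.44+0.60)/2 = 0.52 → q = 5.3×0.54×0.52 = 1.488 m³/s
Panel 4-5: Δb = 10.7 m, d̄ = (0.67+0.28)/2 = 0.475, v̄ = (0.60+0.32)/2 = 0.46 → q = 10.7×0.475×0.46 = 2.338 m³/s
Panel 5-6: Δb = 3.4 m, d̄ = (0.28+0.00)/2 = 0.14, v̄ = (0.32+0.00)/2 = 0.16 → q = 3.4×0.14×0.16 = 0.07616 m³/s
Q = Σ q = 4.739 m³/s

4.74 m³/s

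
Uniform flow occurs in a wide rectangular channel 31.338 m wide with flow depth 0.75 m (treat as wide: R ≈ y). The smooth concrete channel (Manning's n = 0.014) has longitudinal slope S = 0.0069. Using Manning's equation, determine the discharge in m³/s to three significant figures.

115 m³/s

A = b·y = 31.338 × 0.75 = 23.50 m²
Wide channel: R ≈ y = 0.75 m
Q = (1/n)·A·R^(2/3)·S^(1/2) = (1/0.014) × 23.50 × 0.7500^(2/3) × 0.0069^(1/2) = 115.1 m³/s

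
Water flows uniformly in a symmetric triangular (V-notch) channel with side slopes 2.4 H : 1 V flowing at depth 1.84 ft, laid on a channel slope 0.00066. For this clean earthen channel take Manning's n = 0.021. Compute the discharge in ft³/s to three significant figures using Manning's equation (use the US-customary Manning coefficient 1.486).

13.2 ft³/s

A = z·y² = 2.4×1.84² = 8.125 ft²
P = 2y√(1+z²) = 2×1.84×√(1+2.4²) = 9.568 ft
R = A/P = 8.125/9.568 = 0.8492 ft
Q = (1.486/n)·A·R^(2/3)·S^(1/2) = (1.486/0.021) × 8.125 × 0.8492^(2/3) × 0.00066^(1/2) = 13.25 ft³/s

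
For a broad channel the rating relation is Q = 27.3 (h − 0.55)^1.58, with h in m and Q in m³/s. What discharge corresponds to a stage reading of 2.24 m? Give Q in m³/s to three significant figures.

62.5 m³/s

Q = 27.3 × (2.24 − 0.55)^1.58 = 27.3 × 1.69^1.58 = 62.55 m³/s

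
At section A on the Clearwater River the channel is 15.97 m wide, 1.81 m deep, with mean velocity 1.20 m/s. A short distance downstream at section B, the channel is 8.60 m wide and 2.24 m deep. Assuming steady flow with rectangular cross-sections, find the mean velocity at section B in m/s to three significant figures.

Q = A₁V₁ = (15.97×1.81) × 1.20 = 34.69 m³/s
A₂ = 8.60 × 2.24 = 19.26 m²
V₂ = Q/A₂ = 34.69/19.26 = 1.801 m/s

1.80 m/s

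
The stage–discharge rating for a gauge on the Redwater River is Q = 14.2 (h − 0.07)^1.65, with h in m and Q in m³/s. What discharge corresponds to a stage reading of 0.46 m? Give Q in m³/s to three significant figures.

3.00 m³/s

Q = 14.2 × (0.46 − 0.07)^1.65 = 14.2 × 0.39^1.65 = 3.003 m³/s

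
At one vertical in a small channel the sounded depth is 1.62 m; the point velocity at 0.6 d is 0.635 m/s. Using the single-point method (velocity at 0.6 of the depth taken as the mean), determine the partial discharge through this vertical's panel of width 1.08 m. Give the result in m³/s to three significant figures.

1.11 m³/s

v̄ = v₀.₆ = 0.635 m/s
q = v̄ × d × w = 0.6350 × 1.62 × 1.08 = 1.111 m³/s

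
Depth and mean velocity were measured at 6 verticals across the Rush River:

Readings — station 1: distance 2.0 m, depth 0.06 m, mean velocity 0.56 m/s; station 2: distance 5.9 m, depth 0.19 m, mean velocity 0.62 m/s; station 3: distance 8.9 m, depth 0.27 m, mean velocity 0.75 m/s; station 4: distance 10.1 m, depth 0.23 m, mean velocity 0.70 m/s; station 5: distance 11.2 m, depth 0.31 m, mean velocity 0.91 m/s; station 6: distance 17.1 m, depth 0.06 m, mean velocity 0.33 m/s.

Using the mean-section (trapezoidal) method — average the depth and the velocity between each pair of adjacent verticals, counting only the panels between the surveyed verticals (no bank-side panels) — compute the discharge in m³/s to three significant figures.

1.89 m³/s

Panel 1-2: Δb = 3.9 m, d̄ = (0.06+0.19)/2 = 0.125, v̄ = (0.56+0.62)/2 = 0.59 → q = 3.9×0.125×0.59 = 0.2876 m³/s
Panel 2-3: Δb = 3 m, d̄ = (0.19+0.27)/2 = 0.23, v̄ = (0.62+0.75)/2 = 0.685 → q = 3×0.23×0.685 = 0.4727 m³/s
Panel 3-4: Δb = 1.2 m, d̄ = (0.27+0.23)/2 = 0.25, v̄ = (0.75+0.70)/2 = 0.725 → q = 1.2×0.25×0.725 = 0.2175 m³/s
Panel 4-5: Δb = 1.1 m, d̄ = (0.23+0.31)/2 = 0.27, v̄ = (0.70+0.91)/2 = 0.805 → q = 1.1×0.27×0.805 = 0.2391 m³/s
Panel 5-6: Δb = 5.9 m, d̄ = (0.31+0.06)/2 = 0.185, v̄ = (0.91+0.33)/2 = 0.62 → q = 5.9×0.185×0.62 = 0.6767 m³/s
Q = Σ q = 1.894 m³/s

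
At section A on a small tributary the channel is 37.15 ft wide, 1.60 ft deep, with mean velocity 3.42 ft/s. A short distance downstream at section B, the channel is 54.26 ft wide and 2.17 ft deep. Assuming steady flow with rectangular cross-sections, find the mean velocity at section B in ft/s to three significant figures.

Q = A₁V₁ = (37.15×1.60) × 3.42 = 203.3 ft³/s
A₂ = 54.26 × 2.17 = 117.7 ft²
V₂ = Q/A₂ = 203.3/117.7 = 1.726 ft/s

1.73 ft/s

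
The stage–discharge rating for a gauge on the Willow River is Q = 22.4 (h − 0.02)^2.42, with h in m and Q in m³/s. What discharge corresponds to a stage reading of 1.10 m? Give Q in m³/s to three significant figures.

Q = 22.4 × (1.10 − 0.02)^2.42 = 22.4 × 1.08^2.42 = 26.99 m³/s

27.0 m³/s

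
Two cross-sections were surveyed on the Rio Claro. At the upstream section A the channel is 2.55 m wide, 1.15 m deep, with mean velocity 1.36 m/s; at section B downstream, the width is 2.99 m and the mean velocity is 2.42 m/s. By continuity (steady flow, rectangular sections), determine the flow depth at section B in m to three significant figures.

0.551 m

Q = A₁V₁ = (2.55×1.15) × 1.36 = 3.988 m³/s
d₂ = Q/(b₂ V₂) = 3.988/(2.99×2.42) = 0.5512 m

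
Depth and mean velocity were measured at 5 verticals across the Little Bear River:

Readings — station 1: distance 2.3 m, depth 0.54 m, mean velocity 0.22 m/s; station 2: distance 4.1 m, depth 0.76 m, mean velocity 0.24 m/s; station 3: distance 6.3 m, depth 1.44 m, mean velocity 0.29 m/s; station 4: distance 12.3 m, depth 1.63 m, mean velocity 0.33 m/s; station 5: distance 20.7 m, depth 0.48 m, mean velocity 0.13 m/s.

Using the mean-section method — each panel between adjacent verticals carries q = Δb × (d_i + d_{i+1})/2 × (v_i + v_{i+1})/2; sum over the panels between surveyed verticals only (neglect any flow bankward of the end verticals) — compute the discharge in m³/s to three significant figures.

Panel 1-2: Δb = 1.8 m, d̄ = (0.54+0.76)/2 = 0.65, v̄ = (0.22+0.24)/2 = 0.23 → q = 1.8×0.65×0.23 = 0.2691 m³/s
Panel 2-3: Δb = 2.2 m, d̄ = (0.76+1.44)/2 = 1.1, v̄ = (0.24+0.29)/2 = 0.265 → q = 2.2×1.1×0.265 = 0.6413 m³/s
Panel 3-4: Δb = 6 m, d̄ = (1.44+1.63)/2 = 1.535, v̄ = (0.29+0.33)/2 = 0.31 → q = 6×1.535×0.31 = 2.855 m³/s
Panel 4-5: Δb = 8.4 m, d̄ = (1.63+0.48)/2 = 1.055, v̄ = (0.33+0.13)/2 = 0.23 → q = 8.4×1.055×0.23 = 2.038 m³/s
Q = Σ q = 5.804 m³/s

5.80 m³/s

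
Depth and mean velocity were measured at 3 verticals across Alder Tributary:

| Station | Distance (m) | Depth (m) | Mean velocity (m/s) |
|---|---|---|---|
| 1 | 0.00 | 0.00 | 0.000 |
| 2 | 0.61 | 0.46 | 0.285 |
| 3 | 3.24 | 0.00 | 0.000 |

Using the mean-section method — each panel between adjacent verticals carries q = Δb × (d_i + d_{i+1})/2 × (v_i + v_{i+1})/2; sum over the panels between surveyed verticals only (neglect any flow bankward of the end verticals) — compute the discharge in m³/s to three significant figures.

Panel 1-2: Δb = 0.61 m, d̄ = (0.00+0.46)/2 = 0.23, v̄ = (0.000+0.285)/2 = 0.1425 → q = 0.61×0.23×0.1425 = 0.01999 m³/s
Panel 2-3: Δb = 2.63 m, d̄ = (0.46+0.00)/2 = 0.23, v̄ = (0.285+0.000)/2 = 0.1425 → q = 2.63×0.23×0.1425 = 0.08620 m³/s
Q = Σ q = 0.1062 m³/s

0.106 m³/s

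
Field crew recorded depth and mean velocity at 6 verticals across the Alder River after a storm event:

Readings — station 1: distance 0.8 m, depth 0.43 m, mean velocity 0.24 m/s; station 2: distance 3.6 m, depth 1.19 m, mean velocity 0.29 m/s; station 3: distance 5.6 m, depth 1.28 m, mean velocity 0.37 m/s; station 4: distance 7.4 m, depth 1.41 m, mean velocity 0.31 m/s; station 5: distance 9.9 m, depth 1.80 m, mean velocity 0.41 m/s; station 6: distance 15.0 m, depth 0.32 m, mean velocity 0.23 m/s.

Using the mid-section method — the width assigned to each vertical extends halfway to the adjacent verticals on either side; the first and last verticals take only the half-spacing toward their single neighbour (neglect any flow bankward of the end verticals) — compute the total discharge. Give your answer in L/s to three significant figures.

5800 L/s

w_1 = (3.6 − 0.8)/2 = 1.4 m; q_1 = 0.24 × 0.43 × 1.4 = 0.1445 m³/s
w_2 = (5.6 − 0.8)/2 = 2.4 m; q_2 = 0.29 × 1.19 × 2.4 = 0.8282 m³/s
w_3 = (7.4 − 3.6)/2 = 1.9 m; q_3 = 0.37 × 1.28 × 1.9 = 0.8998 m³/s
w_4 = (9.9 − 5.6)/2 = 2.15 m; q_4 = 0.31 × 1.41 × 2.15 = 0.9398 m³/s
w_5 = (15.0 − 7.4)/2 = 3.8 m; q_5 = 0.41 × 1.80 × 3.8 = 2.804 m³/s
w_6 = (15.0 − 9.9)/2 = 2.55 m; q_6 = 0.23 × 0.32 × 2.55 = 0.1877 m³/s
Q = Σ qᵢ = 5.804 m³/s
= 5.804 × 1000 = 5804 L/s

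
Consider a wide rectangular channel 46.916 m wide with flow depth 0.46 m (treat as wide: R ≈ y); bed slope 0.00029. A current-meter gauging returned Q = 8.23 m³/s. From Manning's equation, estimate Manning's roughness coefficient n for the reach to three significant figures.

A = b·y = 46.916 × 0.46 = 21.58 m²
Wide channel: R ≈ y = 0.46 m
n = (1/Q)·A·R^(2/3)·S^(1/2) = (1/8.23) × 21.58 × 0.5959 × 0.01703 = 0.02661

0.0266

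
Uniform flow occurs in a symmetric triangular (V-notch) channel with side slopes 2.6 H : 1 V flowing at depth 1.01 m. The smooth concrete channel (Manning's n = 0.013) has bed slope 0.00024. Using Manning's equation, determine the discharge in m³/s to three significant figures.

A = z·y² = 2.6×1.01² = 2.652 m²
P = 2y√(1+z²) = 2×1.01×√(1+2.6²) = 5.627 m
R = A/P = 2.652/5.627 = 0.4713 m
Q = (1/n)·A·R^(2/3)·S^(1/2) = (1/0.013) × 2.652 × 0.4713^(2/3) × 0.00024^(1/2) = 1.914 m³/s

1.91 m³/s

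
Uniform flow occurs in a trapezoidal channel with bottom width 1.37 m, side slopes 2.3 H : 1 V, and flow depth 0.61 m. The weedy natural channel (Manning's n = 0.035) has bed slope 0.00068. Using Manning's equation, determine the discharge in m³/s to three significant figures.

A = (b + z·y)·y = (1.37 + 2.3×0.61)×0.61 = 1.692 m²
P = b + 2y√(1+z²) = 1.37 + 2×0.61×√(1+2.3²) = 4.430 m
R = A/P = 1.692/4.430 = 0.3819 m
Q = (1/n)·A·R^(2/3)·S^(1/2) = (1/0.035) × 1.692 × 0.3819^(2/3) × 0.00068^(1/2) = 0.6633 m³/s

0.663 m³/s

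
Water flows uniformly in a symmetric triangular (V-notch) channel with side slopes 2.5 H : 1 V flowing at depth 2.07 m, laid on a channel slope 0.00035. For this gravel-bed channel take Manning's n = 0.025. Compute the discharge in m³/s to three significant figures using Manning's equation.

A = z·y² = 2.5×2.07² = 10.71 m²
P = 2y√(1+z²) = 2×2.07×√(1+2.5²) = 11.15 m
R = A/P = 10.71/11.15 = 0.9610 m
Q = (1/n)·A·R^(2/3)·S^(1/2) = (1/0.025) × 10.71 × 0.9610^(2/3) × 0.00035^(1/2) = 7.806 m³/s

7.81 m³/s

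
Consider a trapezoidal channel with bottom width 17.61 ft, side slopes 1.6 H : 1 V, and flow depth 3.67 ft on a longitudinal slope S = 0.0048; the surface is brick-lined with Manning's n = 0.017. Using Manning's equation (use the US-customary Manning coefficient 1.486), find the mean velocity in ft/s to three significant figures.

A = (b + z·y)·y = (17.61 + 1.6×3.67)×3.67 = 86.18 ft²
P = b + 2y√(1+z²) = 17.61 + 2×3.67×√(1+1.6²) = 31.46 ft
R = A/P = 86.18/31.46 = 2.739 ft
Q = (1.486/n)·A·R^(2/3)·S^(1/2) = (1.486/0.017) × 86.18 × 2.739^(2/3) × 0.0048^(1/2) = 1022 ft³/s
V = Q/A = 1022/86.18 = 11.86 ft/s

11.9 ft/s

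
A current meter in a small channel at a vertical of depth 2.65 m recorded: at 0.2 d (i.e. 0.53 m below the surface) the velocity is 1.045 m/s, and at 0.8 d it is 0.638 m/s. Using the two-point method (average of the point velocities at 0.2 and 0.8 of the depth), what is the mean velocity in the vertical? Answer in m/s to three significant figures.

v̄ = (1.045 + 0.638) / 2 = 0.8415 m/s

0.842 m/s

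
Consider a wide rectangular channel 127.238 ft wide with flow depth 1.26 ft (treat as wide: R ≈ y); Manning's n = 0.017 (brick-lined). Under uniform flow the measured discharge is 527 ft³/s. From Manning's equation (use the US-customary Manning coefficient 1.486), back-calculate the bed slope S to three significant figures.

A = b·y = 127.238 × 1.26 = 160.3 ft²
Wide channel: R ≈ y = 1.26 ft
S = (Q·n / (1.486·A·R^(2/3)))² = (527×0.017 / (1.486×160.3×1.167))² = 0.001039

0.00104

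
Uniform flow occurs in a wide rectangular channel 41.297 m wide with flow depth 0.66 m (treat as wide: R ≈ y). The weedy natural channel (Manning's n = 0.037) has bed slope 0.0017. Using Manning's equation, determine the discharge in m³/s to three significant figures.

23.0 m³/s

A = b·y = 41.297 × 0.66 = 27.26 m²
Wide channel: R ≈ y = 0.66 m
Q = (1/n)·A·R^(2/3)·S^(1/2) = (1/0.037) × 27.26 × 0.6600^(2/3) × 0.0017^(1/2) = 23.02 m³/s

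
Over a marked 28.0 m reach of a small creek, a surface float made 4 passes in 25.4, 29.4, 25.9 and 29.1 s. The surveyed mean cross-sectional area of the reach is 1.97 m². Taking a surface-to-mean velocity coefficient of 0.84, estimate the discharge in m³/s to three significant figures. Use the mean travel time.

1.69 m³/s

t̄ = (25.4 + 29.4 + 25.9 + 29.1) / 4 = 27.45 s
v_surface = L / t̄ = 28.0 / 27.45 = 1.020 m/s
v_mean = 0.84 × 1.020 = 0.8568 m/s
Q = A × v_mean = 1.97 × 0.8568 = 1.688 m³/s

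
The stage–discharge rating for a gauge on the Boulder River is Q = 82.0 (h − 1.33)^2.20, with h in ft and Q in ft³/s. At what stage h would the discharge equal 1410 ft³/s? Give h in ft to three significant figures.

h − h₀ = (Q/C)^(1/b) = (1410/82.0)^(1/2.20) = 3.644 ft
h = 1.33 + 3.644 = 4.974 ft

4.97 ft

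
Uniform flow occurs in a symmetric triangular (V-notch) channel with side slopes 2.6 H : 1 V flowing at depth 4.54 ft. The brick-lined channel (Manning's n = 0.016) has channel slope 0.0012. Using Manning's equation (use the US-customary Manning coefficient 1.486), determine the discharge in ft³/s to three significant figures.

284 ft³/s

A = z·y² = 2.6×4.54² = 53.59 ft²
P = 2y√(1+z²) = 2×4.54×√(1+2.6²) = 25.29 ft
R = A/P = 53.59/25.29 = 2.119 ft
Q = (1.486/n)·A·R^(2/3)·S^(1/2) = (1.486/0.016) × 53.59 × 2.119^(2/3) × 0.0012^(1/2) = 284.4 ft³/s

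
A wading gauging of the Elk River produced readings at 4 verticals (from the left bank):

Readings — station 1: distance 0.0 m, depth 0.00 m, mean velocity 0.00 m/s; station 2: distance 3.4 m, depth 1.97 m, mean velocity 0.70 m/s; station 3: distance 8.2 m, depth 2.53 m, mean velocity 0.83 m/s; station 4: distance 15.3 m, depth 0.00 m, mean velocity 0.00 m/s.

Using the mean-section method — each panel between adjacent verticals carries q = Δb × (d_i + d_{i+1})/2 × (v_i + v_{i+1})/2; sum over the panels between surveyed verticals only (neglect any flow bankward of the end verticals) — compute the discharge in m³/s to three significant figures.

Panel 1-2: Δb = 3.4 m, d̄ = (0.00+1.97)/2 = 0.985, v̄ = (0.00+0.70)/2 = 0.35 → q = 3.4×0.985×0.35 = 1.172 m³/s
Panel 2-3: Δb = 4.8 m, d̄ = (1.97+2.53)/2 = 2.25, v̄ = (0.70+0.83)/2 = 0.765 → q = 4.8×2.25×0.765 = 8.262 m³/s
Panel 3-4: Δb = 7.1 m, d̄ = (2.53+0.00)/2 = 1.265, v̄ = (0.83+0.00)/2 = 0.415 → q = 7.1×1.265×0.415 = 3.727 m³/s
Q = Σ q = 13.16 m³/s

13.2 m³/s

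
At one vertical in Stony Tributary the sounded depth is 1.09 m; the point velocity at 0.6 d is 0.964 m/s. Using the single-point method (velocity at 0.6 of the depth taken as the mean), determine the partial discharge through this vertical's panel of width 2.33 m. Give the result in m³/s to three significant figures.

2.45 m³/s

v̄ = v₀.₆ = 0.964 m/s
q = v̄ × d × w = 0.9640 × 1.09 × 2.33 = 2.448 m³/s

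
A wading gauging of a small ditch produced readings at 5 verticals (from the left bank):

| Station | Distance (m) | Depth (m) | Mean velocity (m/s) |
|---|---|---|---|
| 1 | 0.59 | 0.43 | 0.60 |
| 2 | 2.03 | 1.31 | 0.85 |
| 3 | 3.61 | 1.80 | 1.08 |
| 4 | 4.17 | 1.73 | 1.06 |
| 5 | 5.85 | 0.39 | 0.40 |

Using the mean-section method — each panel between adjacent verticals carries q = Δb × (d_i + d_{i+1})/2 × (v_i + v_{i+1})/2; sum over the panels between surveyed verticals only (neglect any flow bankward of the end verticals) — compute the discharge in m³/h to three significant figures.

Panel 1-2: Δb = 1.44 m, d̄ = (0.43+1.31)/2 = 0.87, v̄ = (0.60+0.85)/2 = 0.725 → q = 1.44×0.87×0.725 = 0.9083 m³/s
Panel 2-3: Δb = 1.58 m, d̄ = (1.31+1.80)/2 = 1.555, v̄ = (0.85+1.08)/2 = 0.965 → q = 1.58×1.555×0.965 = 2.371 m³/s
Panel 3-4: Δb = 0.56 m, d̄ = (1.80+1.73)/2 = 1.765, v̄ = (1.08+1.06)/2 = 1.07 → q = 0.56×1.765×1.07 = 1.058 m³/s
Panel 4-5: Δb = 1.68 m, d̄ = (1.73+0.39)/2 = 1.06, v̄ = (1.06+0.40)/2 = 0.73 → q = 1.68×1.06×0.73 = 1.300 m³/s
Q = Σ q = 5.637 m³/s
= 5.637 × 3600 = 20290 m³/h

20300 m³/h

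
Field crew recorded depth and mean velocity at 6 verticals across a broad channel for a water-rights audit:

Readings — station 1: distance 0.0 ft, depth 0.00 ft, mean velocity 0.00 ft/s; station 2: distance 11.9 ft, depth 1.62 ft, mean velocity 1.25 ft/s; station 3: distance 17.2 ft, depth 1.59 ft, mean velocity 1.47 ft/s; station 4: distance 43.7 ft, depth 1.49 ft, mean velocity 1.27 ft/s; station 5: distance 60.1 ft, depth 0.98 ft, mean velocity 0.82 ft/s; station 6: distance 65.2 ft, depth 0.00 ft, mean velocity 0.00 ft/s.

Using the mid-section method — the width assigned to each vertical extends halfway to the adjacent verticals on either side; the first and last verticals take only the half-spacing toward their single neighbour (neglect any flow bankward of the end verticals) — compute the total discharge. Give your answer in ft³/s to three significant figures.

w_2 = (17.2 − 0.0)/2 = 8.6 ft; q_2 = 1.25 × 1.62 × 8.6 = 17.42 ft³/s
w_3 = (43.7 − 11.9)/2 = 15.9 ft; q_3 = 1.47 × 1.59 × 15.9 = 37.16 ft³/s
w_4 = (60.1 − 17.2)/2 = 21.45 ft; q_4 = 1.27 × 1.49 × 21.45 = 40.59 ft³/s
w_5 = (65.2 − 43.7)/2 = 10.75 ft; q_5 = 0.82 × 0.98 × 10.75 = 8.639 ft³/s
Stations 1, 6 contribute zero (depth or velocity is 0).
Q = Σ qᵢ = 103.8 ft³/s

104 ft³/s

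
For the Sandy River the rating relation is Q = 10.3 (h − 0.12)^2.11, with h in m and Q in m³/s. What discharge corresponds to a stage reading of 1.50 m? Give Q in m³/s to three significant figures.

20.3 m³/s

Q = 10.3 × (1.50 − 0.12)^2.11 = 10.3 × 1.38^2.11 = 20.32 m³/s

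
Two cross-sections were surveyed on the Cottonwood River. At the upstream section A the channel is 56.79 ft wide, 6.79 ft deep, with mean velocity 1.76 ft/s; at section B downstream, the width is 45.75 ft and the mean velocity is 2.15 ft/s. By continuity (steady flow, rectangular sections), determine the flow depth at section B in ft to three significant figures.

Q = A₁V₁ = (56.79×6.79) × 1.76 = 678.7 ft³/s
d₂ = Q/(b₂ V₂) = 678.7/(45.75×2.15) = 6.900 ft

6.90 ft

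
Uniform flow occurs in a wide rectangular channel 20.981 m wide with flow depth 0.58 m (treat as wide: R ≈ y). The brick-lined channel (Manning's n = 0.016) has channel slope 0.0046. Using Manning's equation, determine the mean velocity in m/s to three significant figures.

A = b·y = 20.981 × 0.58 = 12.17 m²
Wide channel: R ≈ y = 0.58 m
Q = (1/n)·A·R^(2/3)·S^(1/2) = (1/0.016) × 12.17 × 0.5800^(2/3) × 0.0046^(1/2) = 35.88 m³/s
V = Q/A = 35.88/12.17 = 2.948 m/s

2.95 m/s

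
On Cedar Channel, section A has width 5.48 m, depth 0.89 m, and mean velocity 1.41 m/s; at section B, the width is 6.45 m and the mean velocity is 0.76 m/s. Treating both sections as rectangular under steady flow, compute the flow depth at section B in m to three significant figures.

Q = A₁V₁ = (5.48×0.89) × 1.41 = 6.877 m³/s
d₂ = Q/(b₂ V₂) = 6.877/(6.45×0.76) = 1.403 m

1.40 m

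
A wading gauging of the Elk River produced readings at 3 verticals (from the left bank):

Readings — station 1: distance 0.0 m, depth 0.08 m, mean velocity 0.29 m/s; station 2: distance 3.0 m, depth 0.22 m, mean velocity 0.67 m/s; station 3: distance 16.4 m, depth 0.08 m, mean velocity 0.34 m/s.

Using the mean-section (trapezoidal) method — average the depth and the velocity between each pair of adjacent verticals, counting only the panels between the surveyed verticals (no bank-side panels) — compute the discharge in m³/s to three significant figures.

Panel 1-2: Δb = 3 m, d̄ = (0.08+0.22)/2 = 0.15, v̄ = (0.29+0.67)/2 = 0.48 → q = 3×0.15×0.48 = 0.2160 m³/s
Panel 2-3: Δb = 13.4 m, d̄ = (0.22+0.08)/2 = 0.15, v̄ = (0.67+0.34)/2 = 0.505 → q = 13.4×0.15×0.505 = 1.015 m³/s
Q = Σ q = 1.231 m³/s

1.23 m³/s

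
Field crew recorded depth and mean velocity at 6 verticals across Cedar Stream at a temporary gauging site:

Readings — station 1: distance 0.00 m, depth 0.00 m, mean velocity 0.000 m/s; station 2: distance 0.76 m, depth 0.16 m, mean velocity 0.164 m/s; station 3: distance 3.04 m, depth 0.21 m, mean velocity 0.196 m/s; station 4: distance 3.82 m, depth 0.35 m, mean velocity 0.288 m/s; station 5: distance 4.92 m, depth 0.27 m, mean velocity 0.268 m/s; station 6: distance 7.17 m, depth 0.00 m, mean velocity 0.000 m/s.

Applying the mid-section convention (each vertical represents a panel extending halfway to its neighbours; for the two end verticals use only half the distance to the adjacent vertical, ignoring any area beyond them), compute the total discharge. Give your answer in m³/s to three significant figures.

w_2 = (3.04 − 0.00)/2 = 1.52 m; q_2 = 0.164 × 0.16 × 1.52 = 0.03988 m³/s
w_3 = (3.82 − 0.76)/2 = 1.53 m; q_3 = 0.196 × 0.21 × 1.53 = 0.06297 m³/s
w_4 = (4.92 − 3.04)/2 = 0.94 m; q_4 = 0.288 × 0.35 × 0.94 = 0.09475 m³/s
w_5 = (7.17 − 3.82)/2 = 1.675 m; q_5 = 0.268 × 0.27 × 1.675 = 0.1212 m³/s
Stations 1, 6 contribute zero (depth or velocity is 0).
Q = Σ qᵢ = 0.3188 m³/s

0.319 m³/s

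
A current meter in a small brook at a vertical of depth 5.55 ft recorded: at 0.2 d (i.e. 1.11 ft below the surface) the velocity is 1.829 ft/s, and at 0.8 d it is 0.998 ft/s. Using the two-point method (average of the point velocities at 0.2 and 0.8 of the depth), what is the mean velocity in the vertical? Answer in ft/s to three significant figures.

v̄ = (1.829 + 0.998) / 2 = 1.414 ft/s

1.41 ft/s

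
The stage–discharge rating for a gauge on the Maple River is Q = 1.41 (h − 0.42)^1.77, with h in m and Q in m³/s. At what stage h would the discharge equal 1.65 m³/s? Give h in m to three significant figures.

1.51 m

h − h₀ = (Q/C)^(1/b) = (1.65/1.41)^(1/1.77) = 1.093 m
h = 0.42 + 1.093 = 1.513 m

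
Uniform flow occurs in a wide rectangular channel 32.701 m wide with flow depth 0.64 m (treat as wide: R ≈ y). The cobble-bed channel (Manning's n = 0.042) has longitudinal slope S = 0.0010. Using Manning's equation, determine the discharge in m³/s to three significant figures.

A = b·y = 32.701 × 0.64 = 20.93 m²
Wide channel: R ≈ y = 0.64 m
Q = (1/n)·A·R^(2/3)·S^(1/2) = (1/0.042) × 20.93 × 0.6400^(2/3) × 0.0010^(1/2) = 11.70 m³/s

11.7 m³/s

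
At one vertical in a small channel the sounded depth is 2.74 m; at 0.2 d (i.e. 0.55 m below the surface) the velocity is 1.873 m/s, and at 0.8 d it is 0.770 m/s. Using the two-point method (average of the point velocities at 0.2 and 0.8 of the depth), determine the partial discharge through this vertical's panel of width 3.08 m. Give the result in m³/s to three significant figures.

11.2 m³/s

v̄ = (1.873 + 0.770) / 2 = 1.322 m/s
q = v̄ × d × w = 1.322 × 2.74 × 3.08 = 11.15 m³/s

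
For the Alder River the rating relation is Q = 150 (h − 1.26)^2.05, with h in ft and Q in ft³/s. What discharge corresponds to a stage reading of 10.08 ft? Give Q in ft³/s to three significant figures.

Q = 150 × (10.08 − 1.26)^2.05 = 150 × 8.82^2.05 = 13010 ft³/s

13000 ft³/s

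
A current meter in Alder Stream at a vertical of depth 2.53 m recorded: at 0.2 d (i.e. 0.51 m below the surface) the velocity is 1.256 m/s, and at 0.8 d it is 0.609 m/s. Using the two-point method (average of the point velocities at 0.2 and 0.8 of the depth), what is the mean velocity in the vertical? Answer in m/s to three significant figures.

0.933 m/s

v̄ = (1.256 + 0.609) / 2 = 0.9325 m/s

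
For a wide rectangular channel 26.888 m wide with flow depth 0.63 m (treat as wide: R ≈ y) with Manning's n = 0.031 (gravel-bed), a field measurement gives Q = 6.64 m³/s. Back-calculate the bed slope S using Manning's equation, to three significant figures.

0.000273

A = b·y = 26.888 × 0.63 = 16.94 m²
Wide channel: R ≈ y = 0.63 m
S = (Q·n / (1·A·R^(2/3)))² = (6.64×0.031 / (1×16.94×0.7349))² = 0.0002734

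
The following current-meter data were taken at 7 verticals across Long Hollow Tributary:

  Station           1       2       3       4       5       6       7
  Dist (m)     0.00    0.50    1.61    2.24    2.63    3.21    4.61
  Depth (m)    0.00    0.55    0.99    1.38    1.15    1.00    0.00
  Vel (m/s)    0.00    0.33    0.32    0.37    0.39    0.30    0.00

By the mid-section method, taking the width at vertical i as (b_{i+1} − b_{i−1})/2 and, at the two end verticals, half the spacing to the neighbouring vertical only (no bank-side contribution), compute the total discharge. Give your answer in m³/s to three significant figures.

1.20 m³/s

w_2 = (1.61 − 0.00)/2 = 0.805 m; q_2 = 0.33 × 0.55 × 0.805 = 0.1461 m³/s
w_3 = (2.24 − 0.50)/2 = 0.87 m; q_3 = 0.32 × 0.99 × 0.87 = 0.2756 m³/s
w_4 = (2.63 − 1.61)/2 = 0.51 m; q_4 = 0.37 × 1.38 × 0.51 = 0.2604 m³/s
w_5 = (3.21 − 2.24)/2 = 0.485 m; q_5 = 0.39 × 1.15 × 0.485 = 0.2175 m³/s
w_6 = (4.61 − 2.63)/2 = 0.99 m; q_6 = 0.30 × 1.00 × 0.99 = 0.2970 m³/s
Stations 1, 7 contribute zero (depth or velocity is 0).
Q = Σ qᵢ = 1.197 m³/s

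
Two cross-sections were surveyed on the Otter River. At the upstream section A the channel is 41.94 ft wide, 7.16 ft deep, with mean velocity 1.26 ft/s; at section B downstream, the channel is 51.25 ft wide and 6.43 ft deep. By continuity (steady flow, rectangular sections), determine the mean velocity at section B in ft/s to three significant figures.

Q = A₁V₁ = (41.94×7.16) × 1.26 = 378.4 ft³/s
A₂ = 51.25 × 6.43 = 329.5 ft²
V₂ = Q/A₂ = 378.4/329.5 = 1.148 ft/s

1.15 ft/s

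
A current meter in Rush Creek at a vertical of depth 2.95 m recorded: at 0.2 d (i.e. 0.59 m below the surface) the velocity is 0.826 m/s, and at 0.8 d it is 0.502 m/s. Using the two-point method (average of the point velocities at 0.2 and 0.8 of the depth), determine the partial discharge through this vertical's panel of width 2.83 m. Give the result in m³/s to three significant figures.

5.54 m³/s

v̄ = (0.826 + 0.502) / 2 = 0.6640 m/s
q = v̄ × d × w = 0.6640 × 2.95 × 2.83 = 5.543 m³/s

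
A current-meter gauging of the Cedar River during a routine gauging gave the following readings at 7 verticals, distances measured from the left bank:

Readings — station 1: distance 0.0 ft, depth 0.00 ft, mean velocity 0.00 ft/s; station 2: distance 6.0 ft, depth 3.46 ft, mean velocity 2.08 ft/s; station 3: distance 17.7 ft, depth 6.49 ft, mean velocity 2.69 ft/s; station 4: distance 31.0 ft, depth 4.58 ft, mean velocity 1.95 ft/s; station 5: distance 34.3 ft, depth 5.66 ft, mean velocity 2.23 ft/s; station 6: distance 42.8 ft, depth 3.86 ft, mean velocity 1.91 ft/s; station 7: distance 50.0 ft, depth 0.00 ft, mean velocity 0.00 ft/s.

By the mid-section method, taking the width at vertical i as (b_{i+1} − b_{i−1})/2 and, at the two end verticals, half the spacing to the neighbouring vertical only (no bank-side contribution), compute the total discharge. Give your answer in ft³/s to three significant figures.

488 ft³/s

w_2 = (17.7 − 0.0)/2 = 8.85 ft; q_2 = 2.08 × 3.46 × 8.85 = 63.69 ft³/s
w_3 = (31.0 − 6.0)/2 = 12.5 ft; q_3 = 2.69 × 6.49 × 12.5 = 218.2 ft³/s
w_4 = (34.3 − 17.7)/2 = 8.3 ft; q_4 = 1.95 × 4.58 × 8.3 = 74.13 ft³/s
w_5 = (42.8 − 31.0)/2 = 5.9 ft; q_5 = 2.23 × 5.66 × 5.9 = 74.47 ft³/s
w_6 = (50.0 − 34.3)/2 = 7.85 ft; q_6 = 1.91 × 3.86 × 7.85 = 57.87 ft³/s
Stations 1, 7 contribute zero (depth or velocity is 0).
Q = Σ qᵢ = 488.4 ft³/s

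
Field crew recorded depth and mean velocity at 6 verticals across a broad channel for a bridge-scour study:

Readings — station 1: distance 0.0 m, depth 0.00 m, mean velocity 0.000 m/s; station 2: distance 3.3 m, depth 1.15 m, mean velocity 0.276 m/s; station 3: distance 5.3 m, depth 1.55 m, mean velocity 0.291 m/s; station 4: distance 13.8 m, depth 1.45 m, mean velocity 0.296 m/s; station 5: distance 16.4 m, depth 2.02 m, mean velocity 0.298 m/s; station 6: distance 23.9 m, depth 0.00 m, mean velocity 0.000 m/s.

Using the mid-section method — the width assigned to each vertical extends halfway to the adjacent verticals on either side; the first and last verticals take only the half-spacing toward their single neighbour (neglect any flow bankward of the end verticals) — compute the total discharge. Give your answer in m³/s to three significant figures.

w_2 = (5.3 − 0.0)/2 = 2.65 m; q_2 = 0.276 × 1.15 × 2.65 = 0.8411 m³/s
w_3 = (13.8 − 3.3)/2 = 5.25 m; q_3 = 0.291 × 1.55 × 5.25 = 2.368 m³/s
w_4 = (16.4 − 5.3)/2 = 5.55 m; q_4 = 0.296 × 1.45 × 5.55 = 2.382 m³/s
w_5 = (23.9 − 13.8)/2 = 5.05 m; q_5 = 0.298 × 2.02 × 5.05 = 3.040 m³/s
Stations 1, 6 contribute zero (depth or velocity is 0).
Q = Σ qᵢ = 8.631 m³/s

8.63 m³/s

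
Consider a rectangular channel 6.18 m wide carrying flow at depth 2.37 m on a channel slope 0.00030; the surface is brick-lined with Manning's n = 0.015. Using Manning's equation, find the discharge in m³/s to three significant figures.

A = b·y = 6.18 × 2.37 = 14.65 m²
P = b + 2y = 6.18 + 2×2.37 = 10.92 m
R = A/P = 14.65/10.92 = 1.341 m
Q = (1/n)·A·R^(2/3)·S^(1/2) = (1/0.015) × 14.65 × 1.341^(2/3) × 0.00030^(1/2) = 20.57 m³/s

20.6 m³/s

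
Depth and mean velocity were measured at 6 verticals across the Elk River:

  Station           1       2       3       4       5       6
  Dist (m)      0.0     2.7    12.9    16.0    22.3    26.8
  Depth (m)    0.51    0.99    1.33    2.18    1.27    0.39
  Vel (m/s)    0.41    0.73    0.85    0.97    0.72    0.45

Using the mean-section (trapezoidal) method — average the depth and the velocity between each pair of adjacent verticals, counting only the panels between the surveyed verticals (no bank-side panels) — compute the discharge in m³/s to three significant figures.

Panel 1-2: Δb = 2.7 m, d̄ = (0.51+0.99)/2 = 0.75, v̄ = (0.41+0.73)/2 = 0.57 → q = 2.7×0.75×0.57 = 1.154 m³/s
Panel 2-3: Δb = 10.2 m, d̄ = (0.99+1.33)/2 = 1.16, v̄ = (0.73+0.85)/2 = 0.79 → q = 10.2×1.16×0.79 = 9.347 m³/s
Panel 3-4: Δb = 3.1 m, d̄ = (1.33+2.18)/2 = 1.755, v̄ = (0.85+0.97)/2 = 0.91 → q = 3.1×1.755×0.91 = 4.951 m³/s
Panel 4-5: Δb = 6.3 m, d̄ = (2.18+1.27)/2 = 1.725, v̄ = (0.97+0.72)/2 = 0.845 → q = 6.3×1.725×0.845 = 9.183 m³/s
Panel 5-6: Δb = 4.5 m, d̄ = (1.27+0.39)/2 = 0.83, v̄ = (0.72+0.45)/2 = 0.585 → q = 4.5×0.83×0.585 = 2.185 m³/s
Q = Σ q = 26.82 m³/s

26.8 m³/s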